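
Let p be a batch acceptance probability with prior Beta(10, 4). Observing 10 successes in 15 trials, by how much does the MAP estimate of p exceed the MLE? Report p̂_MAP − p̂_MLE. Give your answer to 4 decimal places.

Posterior is Beta(20, 9); MAP = (20−1)/(29−2) = 19/27 ≈ 0.70370.
MLE ignores the prior: p̂_MLE = k/n = 10/15 ≈ 0.66667.
Difference = 19/27 − 10/15 = 1/27 ≈ 0.0370.

MAP − MLE = 0.0370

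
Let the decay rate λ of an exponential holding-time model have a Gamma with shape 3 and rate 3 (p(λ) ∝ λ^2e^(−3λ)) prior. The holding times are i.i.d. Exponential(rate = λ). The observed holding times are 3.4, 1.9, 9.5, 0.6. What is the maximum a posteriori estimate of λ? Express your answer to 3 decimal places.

The Exponential(rate=λ) likelihood is ∝ λ^n e^(−λΣtᵢ). Here n = 4 and Σtᵢ = 3.4 + 1.9 + 9.5 + 0.6 = 15.4.
Posterior ∝ λ^2e^(−3λ) · λ^4e^(−15.4λ) = λ^6e^(−18.4λ), i.e. Gamma(7, 18.4).
Mode = (a−1)/b = 6/18.4 ≈ 0.326.

λ̂_MAP = 0.326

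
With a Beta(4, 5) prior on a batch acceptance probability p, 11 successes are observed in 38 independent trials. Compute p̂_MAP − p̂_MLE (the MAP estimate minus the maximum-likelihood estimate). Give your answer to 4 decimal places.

Posterior is Beta(15, 32); MAP = (15−1)/(47−2) = 14/45 ≈ 0.31111.
MLE ignores the prior: p̂_MLE = k/n = 11/38 ≈ 0.28947.
Difference = 14/45 − 11/38 = 37/1710 ≈ 0.0216.

MAP − MLE = 0.0216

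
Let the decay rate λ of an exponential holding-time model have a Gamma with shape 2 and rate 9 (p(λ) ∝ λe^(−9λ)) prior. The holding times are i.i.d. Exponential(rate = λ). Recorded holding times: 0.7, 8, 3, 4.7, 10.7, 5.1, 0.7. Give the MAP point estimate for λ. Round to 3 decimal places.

The Exponential(rate=λ) likelihood is ∝ λ^n e^(−λΣtᵢ). Here n = 7 and Σtᵢ = 0.7 + 8 + 3 + 4.7 + 10.7 + 5.1 + 0.7 = 32.9.
Posterior ∝ λe^(−9λ) · λ^7e^(−32.9λ) = λ^8e^(−41.9λ), i.e. Gamma(9, 41.9).
Mode = (a−1)/b = 8/41.9 ≈ 0.191.

λ̂_MAP = 0.191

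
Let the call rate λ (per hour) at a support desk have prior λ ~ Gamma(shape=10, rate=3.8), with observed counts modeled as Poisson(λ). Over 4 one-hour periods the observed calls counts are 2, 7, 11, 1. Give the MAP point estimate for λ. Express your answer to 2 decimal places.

Σxᵢ = 2+7+11+1 = 21, with n = 4.
Posterior ∝ λ^9e^(−3.8λ) · λ^21e^(−4λ) = λ^30e^(−7.8λ), i.e. Gamma(shape=31, rate=7.8).
The mode of a Gamma(a, b) with a ≥ 1 (shape–rate) is (a−1)/b = 30/7.8 ≈ 3.85.

λ̂_MAP = 3.85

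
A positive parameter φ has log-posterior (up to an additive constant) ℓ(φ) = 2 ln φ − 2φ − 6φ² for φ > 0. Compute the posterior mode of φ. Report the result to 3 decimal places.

ℓ'(φ) = 2/φ − 2 − 12φ. Setting this to zero and multiplying by φ: 12φ² + 2φ − 2 = 0.
φ = (−2 + √(2² + 4·12·2)) / (2·12) = (−2 + √100) / 24 = (−2 + 10)/24 = 1/3.
ℓ''(φ) = −2/φ² − 12 < 0, confirming a maximum.

φ̂_MAP = 0.333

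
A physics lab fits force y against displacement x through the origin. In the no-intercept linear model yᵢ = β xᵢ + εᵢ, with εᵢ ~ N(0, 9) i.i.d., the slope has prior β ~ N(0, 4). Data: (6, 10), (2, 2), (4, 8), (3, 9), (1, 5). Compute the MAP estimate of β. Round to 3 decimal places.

log p(β | y) = −Σ(yᵢ − βxᵢ)²/(2·9) − β²/(2·4) + const.
Setting the derivative to zero: Σxᵢ(yᵢ − βxᵢ)/9 − β/4 = 0, so β = Σxᵢyᵢ / (Σxᵢ² + σ²/τ²).
Σxᵢyᵢ = 6·10 + 2·2 + 4·8 + 3·9 + 1·5 = 128; Σxᵢ² = 66; σ²/τ² = 2.25.
β̂_MAP = 128 / (66 + 2.25) = 128/68.25 ≈ 1.875.

β̂_MAP = 1.875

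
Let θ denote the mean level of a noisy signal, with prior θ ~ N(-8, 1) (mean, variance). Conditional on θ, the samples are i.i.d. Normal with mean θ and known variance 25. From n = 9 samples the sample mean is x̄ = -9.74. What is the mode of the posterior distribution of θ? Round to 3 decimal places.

n = 9, x̄ = -9.74.
For a Normal prior and Normal likelihood with known variance, the posterior is Normal; its mode equals its mean, the precision-weighted average.
Prior precision 1/σ₀² = 1/1 = 1; data precision n/σ² = 9/25 = 0.36.
θ̂ = (1·(-8) + 0.36·(-9.74)) / (1 + 0.36) = (-11.5064)/1.36 = -14383/1700 ≈ -8.461.

θ̂_MAP = -8.461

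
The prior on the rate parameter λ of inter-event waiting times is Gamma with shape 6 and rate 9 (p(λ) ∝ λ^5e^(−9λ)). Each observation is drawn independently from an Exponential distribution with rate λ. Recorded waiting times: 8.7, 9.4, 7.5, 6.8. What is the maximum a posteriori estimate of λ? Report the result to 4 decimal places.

The Exponential(rate=λ) likelihood is ∝ λ^n e^(−λΣtᵢ). Here n = 4 and Σtᵢ = 8.7 + 9.4 + 7.5 + 6.8 = 32.4.
Posterior ∝ λ^5e^(−9λ) · λ^4e^(−32.4λ) = λ^9e^(−41.4λ), i.e. Gamma(10, 41.4).
Mode = (a−1)/b = 9/41.4 ≈ 0.2174.

λ̂_MAP = 0.2174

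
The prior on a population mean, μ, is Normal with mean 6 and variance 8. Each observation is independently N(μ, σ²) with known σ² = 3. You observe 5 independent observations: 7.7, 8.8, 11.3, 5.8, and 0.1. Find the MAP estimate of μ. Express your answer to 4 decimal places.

μ̂_MAP = 6.6884

n = 5; x̄ = (7.7 + 8.8 + 11.3 + 5.8 + 0.1)/5 = 33.7/5 = 6.74.
For a Normal prior and Normal likelihood with known variance, the posterior is Normal; its mode equals its mean, the precision-weighted average.
Prior precision 1/σ₀² = 1/8 = 0.125; data precision n/σ² = 5/3.
μ̂ = (0.125·6 + (5/3)·6.74) / (0.125 + 5/3) = (719/60)/(43/24) = 1438/215 ≈ 6.6884.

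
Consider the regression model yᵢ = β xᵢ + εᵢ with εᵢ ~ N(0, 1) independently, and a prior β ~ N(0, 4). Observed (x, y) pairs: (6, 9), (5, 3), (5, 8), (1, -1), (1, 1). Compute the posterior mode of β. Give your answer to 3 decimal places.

β̂_MAP = 1.235

log p(β | y) = −Σ(yᵢ − βxᵢ)²/(2·1) − β²/(2·4) + const.
Setting the derivative to zero: Σxᵢ(yᵢ − βxᵢ)/1 − β/4 = 0, so β = Σxᵢyᵢ / (Σxᵢ² + σ²/τ²).
Σxᵢyᵢ = 6·9 + 5·3 + 5·8 + 1·(-1) + 1·1 = 109; Σxᵢ² = 88; σ²/τ² = 0.25.
β̂_MAP = 109 / (88 + 0.25) = 109/88.25 ≈ 1.235.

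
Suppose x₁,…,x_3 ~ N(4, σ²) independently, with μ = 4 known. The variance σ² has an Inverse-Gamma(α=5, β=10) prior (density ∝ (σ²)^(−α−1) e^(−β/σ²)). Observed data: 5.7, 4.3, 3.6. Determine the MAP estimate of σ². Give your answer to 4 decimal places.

Sum of squared deviations about the known mean: SS = (5.7−4)² + (4.3−4)² + (3.6−4)² = 3.14.
The Normal likelihood contributes (σ²)^(−n/2) exp(−SS/(2σ²)), so the posterior is Inverse-Gamma(α + n/2, β + SS/2) = Inverse-Gamma(6.5, 11.57).
The mode of Inverse-Gamma(a, b) is b/(a+1) = 11.57/7.5 ≈ 1.5427.

σ̂²_MAP = 1.5427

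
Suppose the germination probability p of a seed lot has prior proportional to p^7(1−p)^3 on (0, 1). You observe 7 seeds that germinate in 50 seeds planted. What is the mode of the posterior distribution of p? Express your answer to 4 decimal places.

The prior density ∝ p^7(1−p)^3 is the kernel of Beta(8, 4).
Data: 7 successes in 50 trials. The binomial likelihood contributes p^7(1−p)^43, so the posterior is Beta(8+7, 4+43) = Beta(15, 47).
For Beta(a, b) with a, b > 1 the mode is (a−1)/(a+b−2) = 14/60 ≈ 0.2333.

p̂_MAP = 0.2333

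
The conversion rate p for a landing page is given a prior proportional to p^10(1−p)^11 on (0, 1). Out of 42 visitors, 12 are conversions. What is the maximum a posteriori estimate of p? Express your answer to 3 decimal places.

p̂_MAP = 0.349

The prior density ∝ p^10(1−p)^11 is the kernel of Beta(11, 12).
Data: 12 successes in 42 trials. The binomial likelihood contributes p^12(1−p)^30, so the posterior is Beta(11+12, 12+30) = Beta(23, 42).
For Beta(a, b) with a, b > 1 the mode is (a−1)/(a+b−2) = 22/63 ≈ 0.349.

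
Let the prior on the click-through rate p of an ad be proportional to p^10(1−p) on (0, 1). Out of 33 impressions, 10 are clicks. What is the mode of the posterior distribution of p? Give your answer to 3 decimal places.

p̂_MAP = 0.455

The prior density ∝ p^10(1−p)^1 is the kernel of Beta(11, 2).
Data: 10 successes in 33 trials. The binomial likelihood contributes p^10(1−p)^23, so the posterior is Beta(11+10, 2+23) = Beta(21, 25).
For Beta(a, b) with a, b > 1 the mode is (a−1)/(a+b−2) = 20/44 ≈ 0.455.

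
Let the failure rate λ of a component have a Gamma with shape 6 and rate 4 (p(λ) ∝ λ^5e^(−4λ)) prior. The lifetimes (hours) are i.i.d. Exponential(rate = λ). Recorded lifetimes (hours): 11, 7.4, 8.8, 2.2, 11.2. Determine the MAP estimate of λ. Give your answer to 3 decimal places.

The Exponential(rate=λ) likelihood is ∝ λ^n e^(−λΣtᵢ). Here n = 5 and Σtᵢ = 11 + 7.4 + 8.8 + 2.2 + 11.2 = 40.6.
Posterior ∝ λ^5e^(−4λ) · λ^5e^(−40.6λ) = λ^10e^(−44.6λ), i.e. Gamma(11, 44.6).
Mode = (a−1)/b = 10/44.6 ≈ 0.224.

λ̂_MAP = 0.224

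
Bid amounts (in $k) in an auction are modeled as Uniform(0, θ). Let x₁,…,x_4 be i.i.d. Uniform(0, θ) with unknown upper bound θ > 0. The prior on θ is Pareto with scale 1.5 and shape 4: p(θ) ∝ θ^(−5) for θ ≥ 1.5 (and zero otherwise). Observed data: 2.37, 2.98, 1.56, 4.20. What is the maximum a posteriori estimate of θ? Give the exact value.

θ̂_MAP = 4.20

The Uniform(0, θ) likelihood is θ^(−n) for θ ≥ max(xᵢ), zero otherwise. Here max(xᵢ) = 4.20.
Posterior ∝ θ^(−5) · θ^(−4) = θ^(−9) on θ ≥ max(1.5, 4.20) = 4.20.
This density is strictly decreasing in θ, so the posterior mode lies at the lower boundary of the support.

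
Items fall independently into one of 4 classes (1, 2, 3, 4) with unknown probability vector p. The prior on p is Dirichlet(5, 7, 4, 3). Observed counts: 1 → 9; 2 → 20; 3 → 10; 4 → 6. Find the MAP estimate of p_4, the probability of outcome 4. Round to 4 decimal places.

The posterior is Dirichlet(αᵢ + nᵢ) = Dirichlet(14, 27, 14, 9).
For a Dirichlet(a₁,…,a_K) with all aᵢ > 1, the mode has j-th component (aⱼ − 1)/(Σaᵢ − K).
Here Σaᵢ = 64 and K = 4, so p_4 = (9 − 1)/(64 − 4) = 8/60 ≈ 0.1333.

MAP estimate: 0.1333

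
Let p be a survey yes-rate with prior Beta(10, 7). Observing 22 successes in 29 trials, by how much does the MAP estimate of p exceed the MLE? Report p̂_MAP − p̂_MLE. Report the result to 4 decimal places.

MAP − MLE = -0.0541

Posterior is Beta(32, 14); MAP = (32−1)/(46−2) = 31/44 ≈ 0.70455.
MLE ignores the prior: p̂_MLE = k/n = 22/29 ≈ 0.75862.
Difference = 31/44 − 22/29 = -69/1276 ≈ -0.0541.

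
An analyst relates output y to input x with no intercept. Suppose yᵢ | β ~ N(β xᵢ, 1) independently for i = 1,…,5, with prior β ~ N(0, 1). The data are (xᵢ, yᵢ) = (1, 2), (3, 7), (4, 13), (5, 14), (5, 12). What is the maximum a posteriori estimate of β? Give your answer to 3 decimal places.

β̂_MAP = 2.662

log p(β | y) = −Σ(yᵢ − βxᵢ)²/(2·1) − β²/(2·1) + const.
Setting the derivative to zero: Σxᵢ(yᵢ − βxᵢ)/1 − β/1 = 0, so β = Σxᵢyᵢ / (Σxᵢ² + σ²/τ²).
Σxᵢyᵢ = 1·2 + 3·7 + 4·13 + 5·14 + 5·12 = 205; Σxᵢ² = 76; σ²/τ² = 1.
β̂_MAP = 205 / (76 + 1) = 205/77 ≈ 2.662.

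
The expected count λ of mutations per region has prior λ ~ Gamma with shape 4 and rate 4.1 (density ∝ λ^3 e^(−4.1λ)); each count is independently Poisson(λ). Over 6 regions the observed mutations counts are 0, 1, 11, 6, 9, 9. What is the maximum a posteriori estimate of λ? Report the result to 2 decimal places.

λ̂_MAP = 3.86

Σxᵢ = 0+1+11+6+9+9 = 36, with n = 6.
Posterior ∝ λ^3e^(−4.1λ) · λ^36e^(−6λ) = λ^39e^(−10.1λ), i.e. Gamma(shape=40, rate=10.1).
The mode of a Gamma(a, b) with a ≥ 1 (shape–rate) is (a−1)/b = 39/10.1 ≈ 3.86.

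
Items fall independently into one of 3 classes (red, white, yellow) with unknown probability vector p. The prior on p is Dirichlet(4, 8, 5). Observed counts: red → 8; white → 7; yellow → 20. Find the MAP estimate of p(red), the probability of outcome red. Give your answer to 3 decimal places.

The posterior is Dirichlet(αᵢ + nᵢ) = Dirichlet(12, 15, 25).
For a Dirichlet(a₁,…,a_K) with all aᵢ > 1, the mode has j-th component (aⱼ − 1)/(Σaᵢ − K).
Here Σaᵢ = 52 and K = 3, so p(red) = (12 − 1)/(52 − 3) = 11/49 ≈ 0.224.

MAP estimate of p(red) = 0.224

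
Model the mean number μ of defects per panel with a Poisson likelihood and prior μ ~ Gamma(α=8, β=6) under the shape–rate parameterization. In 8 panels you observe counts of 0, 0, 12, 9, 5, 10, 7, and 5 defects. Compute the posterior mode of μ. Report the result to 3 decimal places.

Σxᵢ = 0+0+12+9+5+10+7+5 = 48, with n = 8.
Posterior ∝ μ^7e^(−6μ) · μ^48e^(−8μ) = μ^55e^(−14μ), i.e. Gamma(shape=56, rate=14).
The mode of a Gamma(a, b) with a ≥ 1 (shape–rate) is (a−1)/b = 55/14 ≈ 3.929.

μ̂_MAP = 3.929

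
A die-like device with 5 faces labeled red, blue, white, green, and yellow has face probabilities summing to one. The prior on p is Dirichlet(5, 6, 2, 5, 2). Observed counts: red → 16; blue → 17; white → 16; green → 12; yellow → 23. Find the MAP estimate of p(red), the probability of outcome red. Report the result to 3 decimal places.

The posterior is Dirichlet(αᵢ + nᵢ) = Dirichlet(21, 23, 18, 17, 25).
For a Dirichlet(a₁,…,a_K) with all aᵢ > 1, the mode has j-th component (aⱼ − 1)/(Σaᵢ − K).
Here Σaᵢ = 104 and K = 5, so p(red) = (21 − 1)/(104 − 5) = 20/99 ≈ 0.202.

MAP estimate of p(red) = 0.202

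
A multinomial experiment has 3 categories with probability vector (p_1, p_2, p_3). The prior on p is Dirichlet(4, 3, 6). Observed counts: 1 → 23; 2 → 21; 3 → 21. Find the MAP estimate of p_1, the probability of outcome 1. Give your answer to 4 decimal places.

MAP estimate: 0.3467

The posterior is Dirichlet(αᵢ + nᵢ) = Dirichlet(27, 24, 27).
For a Dirichlet(a₁,…,a_K) with all aᵢ > 1, the mode has j-th component (aⱼ − 1)/(Σaᵢ − K).
Here Σaᵢ = 78 and K = 3, so p_1 = (27 − 1)/(78 − 3) = 26/75 ≈ 0.3467.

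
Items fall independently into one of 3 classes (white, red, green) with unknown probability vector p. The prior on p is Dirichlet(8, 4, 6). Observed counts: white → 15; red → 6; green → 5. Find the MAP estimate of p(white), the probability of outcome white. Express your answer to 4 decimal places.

MAP estimate of p(white) = 0.5366

The posterior is Dirichlet(αᵢ + nᵢ) = Dirichlet(23, 10, 11).
For a Dirichlet(a₁,…,a_K) with all aᵢ > 1, the mode has j-th component (aⱼ − 1)/(Σaᵢ − K).
Here Σaᵢ = 44 and K = 3, so p(white) = (23 − 1)/(44 − 3) = 22/41 ≈ 0.5366.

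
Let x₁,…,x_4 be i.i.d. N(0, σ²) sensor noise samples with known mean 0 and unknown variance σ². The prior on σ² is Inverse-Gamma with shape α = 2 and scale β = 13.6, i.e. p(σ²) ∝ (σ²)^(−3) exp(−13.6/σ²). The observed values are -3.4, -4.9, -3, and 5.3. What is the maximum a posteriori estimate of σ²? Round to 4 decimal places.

σ̂²_MAP = 9.9860

Sum of squared deviations about the known mean: SS = (-3.4−0)² + (-4.9−0)² + (-3−0)² + (5.3−0)² = 72.66.
The Normal likelihood contributes (σ²)^(−n/2) exp(−SS/(2σ²)), so the posterior is Inverse-Gamma(α + n/2, β + SS/2) = Inverse-Gamma(4, 49.93).
The mode of Inverse-Gamma(a, b) is b/(a+1) = 49.93/5 ≈ 9.9860.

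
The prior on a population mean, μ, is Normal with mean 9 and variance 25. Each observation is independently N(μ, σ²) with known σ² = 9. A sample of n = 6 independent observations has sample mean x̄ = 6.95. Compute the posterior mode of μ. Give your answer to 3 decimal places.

n = 6, x̄ = 6.95.
For a Normal prior and Normal likelihood with known variance, the posterior is Normal; its mode equals its mean, the precision-weighted average.
Prior precision 1/σ₀² = 1/25 = 0.04; data precision n/σ² = 6/9 = 2/3.
μ̂ = (0.04·9 + (2/3)·6.95) / (0.04 + 2/3) = (749/150)/(53/75) = 749/106 ≈ 7.066.

μ̂_MAP = 7.066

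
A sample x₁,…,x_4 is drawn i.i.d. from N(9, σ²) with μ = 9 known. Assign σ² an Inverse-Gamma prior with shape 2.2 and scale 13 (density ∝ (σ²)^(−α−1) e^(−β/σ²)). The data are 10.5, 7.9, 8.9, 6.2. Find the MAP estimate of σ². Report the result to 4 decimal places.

σ̂²_MAP = 3.5875

Sum of squared deviations about the known mean: SS = (10.5−9)² + (7.9−9)² + (8.9−9)² + (6.2−9)² = 11.31.
The Normal likelihood contributes (σ²)^(−n/2) exp(−SS/(2σ²)), so the posterior is Inverse-Gamma(α + n/2, β + SS/2) = Inverse-Gamma(4.2, 18.655).
The mode of Inverse-Gamma(a, b) is b/(a+1) = 18.655/5.2 ≈ 3.5875.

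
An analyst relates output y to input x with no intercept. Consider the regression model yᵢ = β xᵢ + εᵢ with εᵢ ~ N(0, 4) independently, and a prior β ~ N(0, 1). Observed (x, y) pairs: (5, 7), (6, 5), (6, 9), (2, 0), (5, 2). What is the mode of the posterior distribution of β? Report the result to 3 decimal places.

log p(β | y) = −Σ(yᵢ − βxᵢ)²/(2·4) − β²/(2·1) + const.
Setting the derivative to zero: Σxᵢ(yᵢ − βxᵢ)/4 − β/1 = 0, so β = Σxᵢyᵢ / (Σxᵢ² + σ²/τ²).
Σxᵢyᵢ = 5·7 + 6·5 + 6·9 + 2·0 + 5·2 = 129; Σxᵢ² = 126; σ²/τ² = 4.
β̂_MAP = 129 / (126 + 4) = 129/130 ≈ 0.992.

β̂_MAP = 0.992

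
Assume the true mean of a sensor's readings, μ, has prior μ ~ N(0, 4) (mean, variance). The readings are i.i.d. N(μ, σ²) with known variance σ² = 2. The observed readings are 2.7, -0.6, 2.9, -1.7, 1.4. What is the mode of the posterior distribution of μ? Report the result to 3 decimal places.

n = 5; x̄ = (2.7 + (-0.6) + 2.9 + (-1.7) + 1.4)/5 = 4.7/5 = 0.94.
For a Normal prior and Normal likelihood with known variance, the posterior is Normal; its mode equals its mean, the precision-weighted average.
Prior precision 1/σ₀² = 1/4 = 0.25; data precision n/σ² = 5/2 = 2.5.
μ̂ = (0.25·0 + 2.5·0.94) / (0.25 + 2.5) = 2.35/2.75 = 47/55 ≈ 0.855.

μ̂_MAP = 0.855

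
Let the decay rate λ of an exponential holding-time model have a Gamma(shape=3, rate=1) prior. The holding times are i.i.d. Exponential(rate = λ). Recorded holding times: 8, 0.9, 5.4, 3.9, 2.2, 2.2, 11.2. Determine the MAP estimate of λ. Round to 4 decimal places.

λ̂_MAP = 0.2586

The Exponential(rate=λ) likelihood is ∝ λ^n e^(−λΣtᵢ). Here n = 7 and Σtᵢ = 8 + 0.9 + 5.4 + 3.9 + 2.2 + 2.2 + 11.2 = 33.8.
Posterior ∝ λ^2e^(−1λ) · λ^7e^(−33.8λ) = λ^9e^(−34.8λ), i.e. Gamma(10, 34.8).
Mode = (a−1)/b = 9/34.8 ≈ 0.2586.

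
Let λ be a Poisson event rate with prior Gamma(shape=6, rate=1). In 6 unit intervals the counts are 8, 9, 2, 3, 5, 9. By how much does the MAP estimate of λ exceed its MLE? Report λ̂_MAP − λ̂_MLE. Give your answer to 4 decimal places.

Σxᵢ = 36. Posterior is Gamma(42, 7); MAP = (42−1)/7 = 41/7 ≈ 5.85714.
MLE = x̄ = 36/6 ≈ 6.00000.
Difference = 41/7 − 36/6 = -1/7 ≈ -0.1429.

MAP − MLE = -0.1429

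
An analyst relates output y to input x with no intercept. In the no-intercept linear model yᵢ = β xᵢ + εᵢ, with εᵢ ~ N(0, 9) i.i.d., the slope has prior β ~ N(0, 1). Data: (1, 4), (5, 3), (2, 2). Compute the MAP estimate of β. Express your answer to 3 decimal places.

log p(β | y) = −Σ(yᵢ − βxᵢ)²/(2·9) − β²/(2·1) + const.
Setting the derivative to zero: Σxᵢ(yᵢ − βxᵢ)/9 − β/1 = 0, so β = Σxᵢyᵢ / (Σxᵢ² + σ²/τ²).
Σxᵢyᵢ = 1·4 + 5·3 + 2·2 = 23; Σxᵢ² = 30; σ²/τ² = 9.
β̂_MAP = 23 / (30 + 9) = 23/39 ≈ 0.590.

β̂_MAP = 0.590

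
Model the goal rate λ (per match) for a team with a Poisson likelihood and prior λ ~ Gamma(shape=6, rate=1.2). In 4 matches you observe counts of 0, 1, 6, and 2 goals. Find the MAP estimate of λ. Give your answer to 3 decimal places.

Σxᵢ = 0+1+6+2 = 9, with n = 4.
Posterior ∝ λ^5e^(−1.2λ) · λ^9e^(−4λ) = λ^14e^(−5.2λ), i.e. Gamma(shape=15, rate=5.2).
The mode of a Gamma(a, b) with a ≥ 1 (shape–rate) is (a−1)/b = 14/5.2 ≈ 2.692.

λ̂_MAP = 2.692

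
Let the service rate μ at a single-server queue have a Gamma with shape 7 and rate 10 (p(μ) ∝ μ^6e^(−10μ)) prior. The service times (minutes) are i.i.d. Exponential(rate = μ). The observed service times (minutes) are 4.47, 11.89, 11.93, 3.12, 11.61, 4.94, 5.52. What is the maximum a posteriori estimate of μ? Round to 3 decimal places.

μ̂_MAP = 0.205

The Exponential(rate=μ) likelihood is ∝ μ^n e^(−μΣtᵢ). Here n = 7 and Σtᵢ = 4.47 + 11.89 + 11.93 + 3.12 + 11.61 + 4.94 + 5.52 = 53.48.
Posterior ∝ μ^6e^(−10μ) · μ^7e^(−53.48μ) = μ^13e^(−63.48μ), i.e. Gamma(14, 63.48).
Mode = (a−1)/b = 13/63.48 ≈ 0.205.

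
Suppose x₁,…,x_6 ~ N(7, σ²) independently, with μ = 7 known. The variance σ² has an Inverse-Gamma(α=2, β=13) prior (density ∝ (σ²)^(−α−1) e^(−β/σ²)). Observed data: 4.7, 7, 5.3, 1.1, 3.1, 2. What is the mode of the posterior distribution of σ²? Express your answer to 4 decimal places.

Sum of squared deviations about the known mean: SS = (4.7−7)² + (7−7)² + (5.3−7)² + (1.1−7)² + (3.1−7)² + (2−7)² = 83.2.
The Normal likelihood contributes (σ²)^(−n/2) exp(−SS/(2σ²)), so the posterior is Inverse-Gamma(α + n/2, β + SS/2) = Inverse-Gamma(5, 54.6).
The mode of Inverse-Gamma(a, b) is b/(a+1) = 54.6/6 ≈ 9.1000.

σ̂²_MAP = 9.1000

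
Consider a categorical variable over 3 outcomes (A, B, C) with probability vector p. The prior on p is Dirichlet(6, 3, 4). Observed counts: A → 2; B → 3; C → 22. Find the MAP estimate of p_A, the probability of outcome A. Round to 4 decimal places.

MAP estimate of p_A = 0.1892

The posterior is Dirichlet(αᵢ + nᵢ) = Dirichlet(8, 6, 26).
For a Dirichlet(a₁,…,a_K) with all aᵢ > 1, the mode has j-th component (aⱼ − 1)/(Σaᵢ − K).
Here Σaᵢ = 40 and K = 3, so p_A = (8 − 1)/(40 − 3) = 7/37 ≈ 0.1892.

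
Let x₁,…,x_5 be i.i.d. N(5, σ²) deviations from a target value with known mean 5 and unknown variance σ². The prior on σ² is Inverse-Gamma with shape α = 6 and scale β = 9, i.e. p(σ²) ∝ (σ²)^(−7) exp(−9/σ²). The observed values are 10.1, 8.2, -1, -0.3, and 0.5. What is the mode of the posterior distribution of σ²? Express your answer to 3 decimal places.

Sum of squared deviations about the known mean: SS = (10.1−5)² + (8.2−5)² + (-1−5)² + (-0.3−5)² + (0.5−5)² = 120.59.
The Normal likelihood contributes (σ²)^(−n/2) exp(−SS/(2σ²)), so the posterior is Inverse-Gamma(α + n/2, β + SS/2) = Inverse-Gamma(8.5, 69.295).
The mode of Inverse-Gamma(a, b) is b/(a+1) = 69.295/9.5 ≈ 7.294.

σ̂²_MAP = 7.294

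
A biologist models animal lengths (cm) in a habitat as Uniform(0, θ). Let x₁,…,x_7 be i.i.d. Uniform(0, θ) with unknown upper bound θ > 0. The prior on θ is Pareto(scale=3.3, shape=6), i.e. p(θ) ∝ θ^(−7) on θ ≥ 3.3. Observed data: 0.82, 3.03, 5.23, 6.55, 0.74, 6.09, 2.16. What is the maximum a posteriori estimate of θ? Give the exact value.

θ̂_MAP = 6.55

The Uniform(0, θ) likelihood is θ^(−n) for θ ≥ max(xᵢ), zero otherwise. Here max(xᵢ) = 6.55.
Posterior ∝ θ^(−7) · θ^(−7) = θ^(−14) on θ ≥ max(3.3, 6.55) = 6.55.
This density is strictly decreasing in θ, so the posterior mode lies at the lower boundary of the support.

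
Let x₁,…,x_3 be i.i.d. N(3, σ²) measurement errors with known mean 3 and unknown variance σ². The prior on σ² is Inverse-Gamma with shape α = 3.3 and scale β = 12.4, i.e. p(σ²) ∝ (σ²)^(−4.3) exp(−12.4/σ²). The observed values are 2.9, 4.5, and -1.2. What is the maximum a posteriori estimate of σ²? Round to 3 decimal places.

σ̂²_MAP = 3.853

Sum of squared deviations about the known mean: SS = (2.9−3)² + (4.5−3)² + (-1.2−3)² = 19.9.
The Normal likelihood contributes (σ²)^(−n/2) exp(−SS/(2σ²)), so the posterior is Inverse-Gamma(α + n/2, β + SS/2) = Inverse-Gamma(4.8, 22.35).
The mode of Inverse-Gamma(a, b) is b/(a+1) = 22.35/5.8 ≈ 3.853.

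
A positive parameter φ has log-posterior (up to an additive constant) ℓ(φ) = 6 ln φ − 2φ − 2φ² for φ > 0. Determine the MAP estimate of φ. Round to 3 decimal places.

ℓ'(φ) = 6/φ − 2 − 4φ. Setting this to zero and multiplying by φ: 4φ² + 2φ − 6 = 0.
φ = (−2 + √(2² + 4·4·6)) / (2·4) = (−2 + √100) / 8 = (−2 + 10)/8 = 1.
ℓ''(φ) = −6/φ² − 4 < 0, confirming a maximum.

φ̂_MAP = 1.000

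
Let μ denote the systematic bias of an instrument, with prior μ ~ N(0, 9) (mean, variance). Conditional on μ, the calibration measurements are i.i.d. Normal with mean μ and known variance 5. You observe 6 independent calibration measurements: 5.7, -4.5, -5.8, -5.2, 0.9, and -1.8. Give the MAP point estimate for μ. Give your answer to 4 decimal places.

μ̂_MAP = -1.6322

n = 6; x̄ = (5.7 + (-4.5) + (-5.8) + (-5.2) + 0.9 + (-1.8))/6 = -10.7/6 = -107/60 ≈ -1.7833.
For a Normal prior and Normal likelihood with known variance, the posterior is Normal; its mode equals its mean, the precision-weighted average.
Prior precision 1/σ₀² = 1/9; data precision n/σ² = 6/5 = 1.2.
μ̂ = ((1/9)·0 + 1.2·(-107/60)) / (1/9 + 1.2) = (-2.14)/(59/45) = -963/590 ≈ -1.6322.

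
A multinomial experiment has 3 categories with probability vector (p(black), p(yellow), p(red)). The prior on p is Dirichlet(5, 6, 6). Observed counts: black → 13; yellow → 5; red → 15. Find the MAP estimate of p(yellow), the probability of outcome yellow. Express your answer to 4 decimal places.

MAP estimate of p(yellow) = 0.2128

The posterior is Dirichlet(αᵢ + nᵢ) = Dirichlet(18, 11, 21).
For a Dirichlet(a₁,…,a_K) with all aᵢ > 1, the mode has j-th component (aⱼ − 1)/(Σaᵢ − K).
Here Σaᵢ = 50 and K = 3, so p(yellow) = (11 − 1)/(50 − 3) = 10/47 ≈ 0.2128.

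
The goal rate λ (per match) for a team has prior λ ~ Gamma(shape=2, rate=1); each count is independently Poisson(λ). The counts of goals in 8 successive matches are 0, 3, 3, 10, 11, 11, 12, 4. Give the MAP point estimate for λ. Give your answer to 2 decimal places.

Σxᵢ = 0+3+3+10+11+11+12+4 = 54, with n = 8.
Posterior ∝ λe^(−1λ) · λ^54e^(−8λ) = λ^55e^(−9λ), i.e. Gamma(shape=56, rate=9).
The mode of a Gamma(a, b) with a ≥ 1 (shape–rate) is (a−1)/b = 55/9 ≈ 6.11.

λ̂_MAP = 6.11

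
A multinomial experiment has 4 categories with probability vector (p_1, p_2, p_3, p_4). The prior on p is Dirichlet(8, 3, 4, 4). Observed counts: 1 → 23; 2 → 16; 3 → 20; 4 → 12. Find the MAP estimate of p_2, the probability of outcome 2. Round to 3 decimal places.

MAP estimate: 0.209

The posterior is Dirichlet(αᵢ + nᵢ) = Dirichlet(31, 19, 24, 16).
For a Dirichlet(a₁,…,a_K) with all aᵢ > 1, the mode has j-th component (aⱼ − 1)/(Σaᵢ − K).
Here Σaᵢ = 90 and K = 4, so p_2 = (19 − 1)/(90 − 4) = 18/86 ≈ 0.209.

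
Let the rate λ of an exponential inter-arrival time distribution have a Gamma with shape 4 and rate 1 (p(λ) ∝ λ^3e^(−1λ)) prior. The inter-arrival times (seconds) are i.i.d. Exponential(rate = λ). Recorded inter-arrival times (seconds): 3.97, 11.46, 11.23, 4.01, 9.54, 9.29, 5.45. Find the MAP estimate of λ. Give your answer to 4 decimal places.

λ̂_MAP = 0.1787

The Exponential(rate=λ) likelihood is ∝ λ^n e^(−λΣtᵢ). Here n = 7 and Σtᵢ = 3.97 + 11.46 + 11.23 + 4.01 + 9.54 + 9.29 + 5.45 = 54.95.
Posterior ∝ λ^3e^(−1λ) · λ^7e^(−54.95λ) = λ^10e^(−55.95λ), i.e. Gamma(11, 55.95).
Mode = (a−1)/b = 10/55.95 ≈ 0.1787.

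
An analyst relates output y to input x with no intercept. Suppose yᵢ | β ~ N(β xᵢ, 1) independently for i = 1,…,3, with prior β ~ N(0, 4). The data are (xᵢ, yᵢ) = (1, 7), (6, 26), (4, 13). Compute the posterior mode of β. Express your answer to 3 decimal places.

log p(β | y) = −Σ(yᵢ − βxᵢ)²/(2·1) − β²/(2·4) + const.
Setting the derivative to zero: Σxᵢ(yᵢ − βxᵢ)/1 − β/4 = 0, so β = Σxᵢyᵢ / (Σxᵢ² + σ²/τ²).
Σxᵢyᵢ = 1·7 + 6·26 + 4·13 = 215; Σxᵢ² = 53; σ²/τ² = 0.25.
β̂_MAP = 215 / (53 + 0.25) = 215/53.25 ≈ 4.038.

β̂_MAP = 4.038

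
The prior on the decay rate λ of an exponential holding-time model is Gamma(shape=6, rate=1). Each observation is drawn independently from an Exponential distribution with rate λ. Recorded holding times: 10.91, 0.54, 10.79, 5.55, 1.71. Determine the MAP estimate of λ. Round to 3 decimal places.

The Exponential(rate=λ) likelihood is ∝ λ^n e^(−λΣtᵢ). Here n = 5 and Σtᵢ = 10.91 + 0.54 + 10.79 + 5.55 + 1.71 = 29.50.
Posterior ∝ λ^5e^(−1λ) · λ^5e^(−29.50λ) = λ^10e^(−30.50λ), i.e. Gamma(11, 30.50).
Mode = (a−1)/b = 10/30.50 ≈ 0.328.

λ̂_MAP = 0.328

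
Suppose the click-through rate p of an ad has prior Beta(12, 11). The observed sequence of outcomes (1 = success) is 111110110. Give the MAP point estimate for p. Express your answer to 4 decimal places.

Prior: Beta(12, 11).
Data: 7 successes in 9 trials (from the sequence). The binomial likelihood contributes p^7(1−p)^2, so the posterior is Beta(12+7, 11+2) = Beta(19, 13).
For Beta(a, b) with a, b > 1 the mode is (a−1)/(a+b−2) = 18/30 ≈ 0.6000.

p̂_MAP = 0.6000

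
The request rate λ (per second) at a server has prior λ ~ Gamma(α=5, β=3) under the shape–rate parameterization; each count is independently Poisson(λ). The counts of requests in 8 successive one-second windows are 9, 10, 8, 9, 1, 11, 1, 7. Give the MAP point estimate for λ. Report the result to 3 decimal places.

λ̂_MAP = 5.455

Σxᵢ = 9+10+8+9+1+11+1+7 = 56, with n = 8.
Posterior ∝ λ^4e^(−3λ) · λ^56e^(−8λ) = λ^60e^(−11λ), i.e. Gamma(shape=61, rate=11).
The mode of a Gamma(a, b) with a ≥ 1 (shape–rate) is (a−1)/b = 60/11 ≈ 5.455.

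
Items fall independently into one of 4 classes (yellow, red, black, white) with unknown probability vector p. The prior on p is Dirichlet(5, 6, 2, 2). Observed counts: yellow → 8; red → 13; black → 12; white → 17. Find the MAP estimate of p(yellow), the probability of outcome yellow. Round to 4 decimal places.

The posterior is Dirichlet(αᵢ + nᵢ) = Dirichlet(13, 19, 14, 19).
For a Dirichlet(a₁,…,a_K) with all aᵢ > 1, the mode has j-th component (aⱼ − 1)/(Σaᵢ − K).
Here Σaᵢ = 65 and K = 4, so p(yellow) = (13 − 1)/(65 − 4) = 12/61 ≈ 0.1967.

MAP estimate of p(yellow) = 0.1967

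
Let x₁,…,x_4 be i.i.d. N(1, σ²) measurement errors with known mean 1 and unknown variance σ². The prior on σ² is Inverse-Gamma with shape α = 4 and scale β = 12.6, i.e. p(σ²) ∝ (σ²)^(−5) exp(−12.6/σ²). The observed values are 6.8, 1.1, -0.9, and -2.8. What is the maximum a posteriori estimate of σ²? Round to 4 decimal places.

Sum of squared deviations about the known mean: SS = (6.8−1)² + (1.1−1)² + (-0.9−1)² + (-2.8−1)² = 51.7.
The Normal likelihood contributes (σ²)^(−n/2) exp(−SS/(2σ²)), so the posterior is Inverse-Gamma(α + n/2, β + SS/2) = Inverse-Gamma(6, 38.45).
The mode of Inverse-Gamma(a, b) is b/(a+1) = 38.45/7 ≈ 5.4929.

σ̂²_MAP = 5.4929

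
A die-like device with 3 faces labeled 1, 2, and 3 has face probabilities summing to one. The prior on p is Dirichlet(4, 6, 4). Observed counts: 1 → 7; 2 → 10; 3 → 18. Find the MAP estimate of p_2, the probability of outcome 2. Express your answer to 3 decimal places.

MAP estimate: 0.326

The posterior is Dirichlet(αᵢ + nᵢ) = Dirichlet(11, 16, 22).
For a Dirichlet(a₁,…,a_K) with all aᵢ > 1, the mode has j-th component (aⱼ − 1)/(Σaᵢ − K).
Here Σaᵢ = 49 and K = 3, so p_2 = (16 − 1)/(49 − 3) = 15/46 ≈ 0.326.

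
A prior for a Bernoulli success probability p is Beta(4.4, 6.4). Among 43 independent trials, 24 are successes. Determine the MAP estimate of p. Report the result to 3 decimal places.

Prior: Beta(4.4, 6.4).
Data: 24 successes in 43 trials. The binomial likelihood contributes p^24(1−p)^19, so the posterior is Beta(4.4+24, 6.4+19) = Beta(28.4, 25.4).
For Beta(a, b) with a, b > 1 the mode is (a−1)/(a+b−2) = 27.4/51.8 ≈ 0.529.

p̂_MAP = 0.529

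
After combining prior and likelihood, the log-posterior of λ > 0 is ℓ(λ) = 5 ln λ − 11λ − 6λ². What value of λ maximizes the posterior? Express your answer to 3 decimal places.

ℓ'(λ) = 5/λ − 11 − 12λ. Setting this to zero and multiplying by λ: 12λ² + 11λ − 5 = 0.
λ = (−11 + √(11² + 4·12·5)) / (2·12) = (−11 + √361) / 24 = (−11 + 19)/24 = 1/3.
ℓ''(λ) = −5/λ² − 12 < 0, confirming a maximum.

λ̂_MAP = 0.333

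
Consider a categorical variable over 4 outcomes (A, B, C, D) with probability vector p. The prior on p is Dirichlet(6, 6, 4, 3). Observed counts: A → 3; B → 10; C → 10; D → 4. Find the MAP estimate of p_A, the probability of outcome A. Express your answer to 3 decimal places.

The posterior is Dirichlet(αᵢ + nᵢ) = Dirichlet(9, 16, 14, 7).
For a Dirichlet(a₁,…,a_K) with all aᵢ > 1, the mode has j-th component (aⱼ − 1)/(Σaᵢ − K).
Here Σaᵢ = 46 and K = 4, so p_A = (9 − 1)/(46 − 4) = 8/42 ≈ 0.190.

MAP estimate of p_A = 0.190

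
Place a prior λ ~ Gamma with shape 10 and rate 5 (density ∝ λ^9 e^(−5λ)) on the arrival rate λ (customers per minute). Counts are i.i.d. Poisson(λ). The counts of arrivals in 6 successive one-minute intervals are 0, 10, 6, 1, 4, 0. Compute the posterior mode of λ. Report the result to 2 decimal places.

Σxᵢ = 0+10+6+1+4+0 = 21, with n = 6.
Posterior ∝ λ^9e^(−5λ) · λ^21e^(−6λ) = λ^30e^(−11λ), i.e. Gamma(shape=31, rate=11).
The mode of a Gamma(a, b) with a ≥ 1 (shape–rate) is (a−1)/b = 30/11 ≈ 2.73.

λ̂_MAP = 2.73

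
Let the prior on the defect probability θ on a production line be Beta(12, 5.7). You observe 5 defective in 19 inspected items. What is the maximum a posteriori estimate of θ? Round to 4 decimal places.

Prior: Beta(12, 5.7).
Data: 5 successes in 19 trials. The binomial likelihood contributes θ^5(1−θ)^14, so the posterior is Beta(12+5, 5.7+14) = Beta(17, 19.7).
For Beta(a, b) with a, b > 1 the mode is (a−1)/(a+b−2) = 16/34.7 ≈ 0.4611.

θ̂_MAP = 0.4611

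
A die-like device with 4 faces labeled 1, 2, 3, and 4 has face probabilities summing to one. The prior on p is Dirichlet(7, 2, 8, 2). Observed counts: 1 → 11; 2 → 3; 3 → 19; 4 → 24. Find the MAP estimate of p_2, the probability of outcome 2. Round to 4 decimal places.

MAP estimate: 0.0556

The posterior is Dirichlet(αᵢ + nᵢ) = Dirichlet(18, 5, 27, 26).
For a Dirichlet(a₁,…,a_K) with all aᵢ > 1, the mode has j-th component (aⱼ − 1)/(Σaᵢ − K).
Here Σaᵢ = 76 and K = 4, so p_2 = (5 − 1)/(76 − 4) = 4/72 ≈ 0.0556.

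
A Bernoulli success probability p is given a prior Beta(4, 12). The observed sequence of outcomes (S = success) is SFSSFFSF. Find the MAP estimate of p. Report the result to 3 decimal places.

p̂_MAP = 0.318

Prior: Beta(4, 12).
Data: 4 successes in 8 trials (from the sequence). The binomial likelihood contributes p^4(1−p)^4, so the posterior is Beta(4+4, 12+4) = Beta(8, 16).
For Beta(a, b) with a, b > 1 the mode is (a−1)/(a+b−2) = 7/22 ≈ 0.318.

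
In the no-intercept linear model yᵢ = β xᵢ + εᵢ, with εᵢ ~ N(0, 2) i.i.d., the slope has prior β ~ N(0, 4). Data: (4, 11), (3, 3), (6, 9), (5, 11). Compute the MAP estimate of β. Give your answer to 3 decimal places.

log p(β | y) = −Σ(yᵢ − βxᵢ)²/(2·2) − β²/(2·4) + const.
Setting the derivative to zero: Σxᵢ(yᵢ − βxᵢ)/2 − β/4 = 0, so β = Σxᵢyᵢ / (Σxᵢ² + σ²/τ²).
Σxᵢyᵢ = 4·11 + 3·3 + 6·9 + 5·11 = 162; Σxᵢ² = 86; σ²/τ² = 0.5.
β̂_MAP = 162 / (86 + 0.5) = 162/86.5 ≈ 1.873.

β̂_MAP = 1.873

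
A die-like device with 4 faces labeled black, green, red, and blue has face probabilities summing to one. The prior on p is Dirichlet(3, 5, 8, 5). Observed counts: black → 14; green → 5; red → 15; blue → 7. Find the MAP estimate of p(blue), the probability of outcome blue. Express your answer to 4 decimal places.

The posterior is Dirichlet(αᵢ + nᵢ) = Dirichlet(17, 10, 23, 12).
For a Dirichlet(a₁,…,a_K) with all aᵢ > 1, the mode has j-th component (aⱼ − 1)/(Σaᵢ − K).
Here Σaᵢ = 62 and K = 4, so p(blue) = (12 − 1)/(62 − 4) = 11/58 ≈ 0.1897.

MAP estimate of p(blue) = 0.1897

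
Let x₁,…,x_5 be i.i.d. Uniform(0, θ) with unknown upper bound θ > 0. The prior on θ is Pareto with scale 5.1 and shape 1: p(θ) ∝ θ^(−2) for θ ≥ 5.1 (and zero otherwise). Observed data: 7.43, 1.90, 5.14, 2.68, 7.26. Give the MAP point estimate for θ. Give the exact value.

The Uniform(0, θ) likelihood is θ^(−n) for θ ≥ max(xᵢ), zero otherwise. Here max(xᵢ) = 7.43.
Posterior ∝ θ^(−2) · θ^(−5) = θ^(−7) on θ ≥ max(5.1, 7.43) = 7.43.
This density is strictly decreasing in θ, so the posterior mode lies at the lower boundary of the support.

θ̂_MAP = 7.43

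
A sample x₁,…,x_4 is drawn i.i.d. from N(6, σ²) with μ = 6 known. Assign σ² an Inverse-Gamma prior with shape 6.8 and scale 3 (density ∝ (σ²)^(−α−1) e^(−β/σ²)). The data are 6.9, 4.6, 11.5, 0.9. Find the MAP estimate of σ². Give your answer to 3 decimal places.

σ̂²_MAP = 3.318

Sum of squared deviations about the known mean: SS = (6.9−6)² + (4.6−6)² + (11.5−6)² + (0.9−6)² = 59.03.
The Normal likelihood contributes (σ²)^(−n/2) exp(−SS/(2σ²)), so the posterior is Inverse-Gamma(α + n/2, β + SS/2) = Inverse-Gamma(8.8, 32.515).
The mode of Inverse-Gamma(a, b) is b/(a+1) = 32.515/9.8 ≈ 3.318.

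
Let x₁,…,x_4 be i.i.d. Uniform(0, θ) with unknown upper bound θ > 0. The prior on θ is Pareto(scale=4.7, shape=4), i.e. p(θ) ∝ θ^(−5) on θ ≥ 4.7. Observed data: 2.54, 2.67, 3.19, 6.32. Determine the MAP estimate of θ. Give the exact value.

θ̂_MAP = 6.32

The Uniform(0, θ) likelihood is θ^(−n) for θ ≥ max(xᵢ), zero otherwise. Here max(xᵢ) = 6.32.
Posterior ∝ θ^(−5) · θ^(−4) = θ^(−9) on θ ≥ max(4.7, 6.32) = 6.32.
This density is strictly decreasing in θ, so the posterior mode lies at the lower boundary of the support.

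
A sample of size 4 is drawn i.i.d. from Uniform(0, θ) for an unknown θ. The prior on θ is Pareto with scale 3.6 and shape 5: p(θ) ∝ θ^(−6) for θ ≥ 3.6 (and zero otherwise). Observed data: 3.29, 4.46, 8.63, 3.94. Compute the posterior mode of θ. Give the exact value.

The Uniform(0, θ) likelihood is θ^(−n) for θ ≥ max(xᵢ), zero otherwise. Here max(xᵢ) = 8.63.
Posterior ∝ θ^(−6) · θ^(−4) = θ^(−10) on θ ≥ max(3.6, 8.63) = 8.63.
This density is strictly decreasing in θ, so the posterior mode lies at the lower boundary of the support.

θ̂_MAP = 8.63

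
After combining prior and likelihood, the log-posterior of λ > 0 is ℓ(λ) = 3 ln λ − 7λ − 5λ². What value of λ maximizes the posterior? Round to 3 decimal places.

ℓ'(λ) = 3/λ − 7 − 10λ. Setting this to zero and multiplying by λ: 10λ² + 7λ − 3 = 0.
λ = (−7 + √(7² + 4·10·3)) / (2·10) = (−7 + √169) / 20 = (−7 + 13)/20 = 3/10.
ℓ''(λ) = −3/λ² − 10 < 0, confirming a maximum.

λ̂_MAP = 0.300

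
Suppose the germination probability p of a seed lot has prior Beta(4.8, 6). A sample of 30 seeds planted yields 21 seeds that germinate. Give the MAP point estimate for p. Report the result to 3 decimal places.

Prior: Beta(4.8, 6).
Data: 21 successes in 30 trials. The binomial likelihood contributes p^21(1−p)^9, so the posterior is Beta(4.8+21, 6+9) = Beta(25.8, 15).
For Beta(a, b) with a, b > 1 the mode is (a−1)/(a+b−2) = 24.8/38.8 ≈ 0.639.

p̂_MAP = 0.639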